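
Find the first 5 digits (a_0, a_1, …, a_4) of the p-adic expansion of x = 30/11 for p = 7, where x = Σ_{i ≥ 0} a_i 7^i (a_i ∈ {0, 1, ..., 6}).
(a_0, …, a_4) = (4, 3, 4, 0, 5)

v_7(30/11) = 0 (numerator and denominator both coprime to 7), so x ∈ ℤ_7^×. Compute digits iteratively via a_i = x_i mod 7, x_{i+1} = (x_i − a_i)/7, with x_0 = x:
  x_0 = 30/11;  a_0 = 4;  x_1 = (x_0 − 4)/7 = -2/11
  x_1 = -2/11;  a_1 = 3;  x_2 = (x_1 − 3)/7 = -5/11
  x_2 = -5/11;  a_2 = 4;  x_3 = (x_2 − 4)/7 = -7/11
  x_3 = -7/11;  a_3 = 0;  x_4 = (x_3 − 0)/7 = -1/11
  x_4 = -1/11;  a_4 = 5;  x_5 = (x_4 − 5)/7 = -8/11
Digits: (4, 3, 4, 0, 5).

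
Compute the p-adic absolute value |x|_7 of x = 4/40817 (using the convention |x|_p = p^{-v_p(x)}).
|4/40817|_7 = 2401

Step 1 — compute v_7(x) by factoring powers of 7 out of the numerator and denominator: v_7(4/40817) = -4. Step 2 — apply |x|_p = p^{-v_p(x)} = 7^{4} = 2401.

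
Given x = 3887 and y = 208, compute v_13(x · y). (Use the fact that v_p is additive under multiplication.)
v_13(808496) = 3

v_p(x) = 2 (factor: 3887 = 13^2 · 23); v_p(y) = 1 (factor: 208 = 13^1 · 16). Additivity: v_p(xy) = v_p(x) + v_p(y) = 2 + 1 = 3. (Direct check: xy = 808496 = 13^3 · (368).)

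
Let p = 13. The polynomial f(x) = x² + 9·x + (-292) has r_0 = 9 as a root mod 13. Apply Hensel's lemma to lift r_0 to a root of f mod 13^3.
r_2 = 1829 (mod 2197)

Hensel: r_{i+1} = r_i − f(r_i)·(f′(r_i))^{-1} mod 13^{i+2}, f′(x) = 2x + 9. Iterate:
  r_0 = 9 (mod 13)
  r_1 = 139 (mod 169)
  r_2 = 1829 (mod 2197)
Final: r = 1829 satisfies f(r) ≡ 0 mod 13^3.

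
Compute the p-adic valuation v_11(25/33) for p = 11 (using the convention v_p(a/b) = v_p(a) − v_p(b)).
v_11(25/33) = -1

Factor powers of 11 from the numerator and denominator of the reduced fraction: 25 = 11^0 · 25 and 33 = 11^1 · 3. Apply v_p(a/b) = v_p(a) − v_p(b): v_11(25/33) = 0 − 1 = -1.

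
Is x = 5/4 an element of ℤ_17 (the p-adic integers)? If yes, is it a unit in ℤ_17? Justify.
x ∈ ℤ_17^× (unit); v_17(x) = 0

ℤ_17 = {x ∈ ℚ_17 : v_17(x) ≥ 0} and ℤ_17^× = {x ∈ ℤ_17 : v_17(x) = 0}. Here v_17(5/4) = v_17(num) − v_17(den) = 0; compare against these criteria.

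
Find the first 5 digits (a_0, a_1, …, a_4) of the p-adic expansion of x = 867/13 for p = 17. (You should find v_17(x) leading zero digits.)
(a_0, …, a_4) = (0, 0, 12, 15, 3)

v_17(867/13) = 2, so a_0 = ... = a_1 = 0. Factor out: x = 17^2 · u with u = 3/13 a unit in ℤ_17. Expand u iteratively via a_{v+i} = u_i mod 17, u_{i+1} = (u_i − a_{v+i})/17:
  u_0 = 3/13;  a_2 = 12;  u_1 = (u_0 − 12)/17 = -9/13
  u_1 = -9/13;  a_3 = 15;  u_2 = (u_1 − 15)/17 = -12/13
  u_2 = -12/13;  a_4 = 3;  u_3 = (u_2 − 3)/17 = -3/13
Digits: (0, 0, 12, 15, 3).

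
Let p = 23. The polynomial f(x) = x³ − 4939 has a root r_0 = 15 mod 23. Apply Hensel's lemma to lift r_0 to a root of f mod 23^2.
r_1 = 475 (mod 529)

Hensel: r_{i+1} = r_i − f(r_i)/f′(r_i) mod 23^{i+2}, where f′(x) = 3x². Iterate:
  r_0 = 15 (mod 23)
  r_1 = 475 (mod 529)
Final: r = 475 with f(r) ≡ 0 mod 23^2.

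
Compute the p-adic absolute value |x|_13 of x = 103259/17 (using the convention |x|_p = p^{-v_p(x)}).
|103259/17|_13 = 1/2197

Step 1 — compute v_13(x) by factoring powers of 13 out of the numerator and denominator: v_13(103259/17) = 3. Step 2 — apply |x|_p = p^{-v_p(x)} = 13^{-3} = 1/2197.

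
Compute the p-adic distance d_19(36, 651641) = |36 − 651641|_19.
d_19(36, 651641) = 1/130321

Step 1 — x − y = 36 − 651641 = -651605. Step 2 — v_19(-651605) = 4 (factor: -651605 = −(19^4 · 5); the sign does not affect v_p). Step 3 — |x − y|_19 = 19^{-4} = 1/130321.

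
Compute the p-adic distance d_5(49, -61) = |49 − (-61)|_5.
d_5(49, -61) = 1/5

Step 1 — x − y = 49 − (-61) = 110. Step 2 — v_5(110) = 1 (factor: 110 = (5^1 · 22); the sign does not affect v_p). Step 3 — |x − y|_5 = 5^{-1} = 1/5.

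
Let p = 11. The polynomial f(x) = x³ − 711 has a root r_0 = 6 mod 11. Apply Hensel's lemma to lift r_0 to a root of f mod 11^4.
r_3 = 10709 (mod 14641)

Hensel: r_{i+1} = r_i − f(r_i)/f′(r_i) mod 11^{i+2}, where f′(x) = 3x². Iterate:
  r_0 = 6 (mod 11)
  r_1 = 61 (mod 121)
  r_2 = 61 (mod 1331)
  r_3 = 10709 (mod 14641)
Final: r = 10709 with f(r) ≡ 0 mod 11^4.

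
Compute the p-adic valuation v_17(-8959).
v_17(-8959) = 2

v_17(n) is the largest exponent k such that 17^k divides n. Factor out: -8959 = -17^2 · 31. (Sign doesn't affect v_p.) So v_17(-8959) = 2.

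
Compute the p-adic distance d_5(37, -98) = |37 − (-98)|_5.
d_5(37, -98) = 1/5

Step 1 — x − y = 37 − (-98) = 135. Step 2 — v_5(135) = 1 (factor: 135 = (5^1 · 27); the sign does not affect v_p). Step 3 — |x − y|_5 = 5^{-1} = 1/5.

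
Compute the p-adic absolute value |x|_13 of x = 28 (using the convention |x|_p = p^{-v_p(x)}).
|28|_13 = 1

Step 1 — compute v_13(x) by factoring powers of 13 out of the numerator and denominator: v_13(28) = 0. Step 2 — apply |x|_p = p^{-v_p(x)} = 13^{0} = 1.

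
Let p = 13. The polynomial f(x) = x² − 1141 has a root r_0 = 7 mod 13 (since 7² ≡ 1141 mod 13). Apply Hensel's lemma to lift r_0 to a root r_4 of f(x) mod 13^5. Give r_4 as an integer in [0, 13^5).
r_4 = 22562 (mod 371293)

Hensel's recurrence: r_{i+1} = r_i − f(r_i)·(f′(r_i))^{-1} mod 13^{i+2}, with f′(x) = 2x. Iterate:
  r_0 = 7 (mod 13)
  r_1 = 85 (mod 169)
  r_2 = 592 (mod 2197)
  r_3 = 22562 (mod 28561)
  r_4 = 22562 (mod 371293)
Final: r_4 = 22562, and one checks f(r_4) ≡ 0 mod 13^5.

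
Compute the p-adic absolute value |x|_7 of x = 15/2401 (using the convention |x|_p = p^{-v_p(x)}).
|15/2401|_7 = 2401

Step 1 — compute v_7(x) by factoring powers of 7 out of the numerator and denominator: v_7(15/2401) = -4. Step 2 — apply |x|_p = p^{-v_p(x)} = 7^{4} = 2401.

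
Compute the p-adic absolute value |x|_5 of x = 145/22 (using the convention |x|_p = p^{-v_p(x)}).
|145/22|_5 = 1/5

Step 1 — compute v_5(x) by factoring powers of 5 out of the numerator and denominator: v_5(145/22) = 1. Step 2 — apply |x|_p = p^{-v_p(x)} = 5^{-1} = 1/5.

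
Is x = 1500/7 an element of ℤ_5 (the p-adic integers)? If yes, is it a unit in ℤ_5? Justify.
x ∈ ℤ_5 but not a unit; v_5(x) = 3 > 0

ℤ_5 = {x ∈ ℚ_5 : v_5(x) ≥ 0} and ℤ_5^× = {x ∈ ℤ_5 : v_5(x) = 0}. Here v_5(1500/7) = v_5(num) − v_5(den) = 3; compare against these criteria.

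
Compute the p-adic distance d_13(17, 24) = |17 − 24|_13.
d_13(17, 24) = 1

Step 1 — x − y = 17 − 24 = -7. Step 2 — v_13(-7) = 0 (factor: -7 = −(13^0 · 7); the sign does not affect v_p). Step 3 — |x − y|_13 = 13^{0} = 1.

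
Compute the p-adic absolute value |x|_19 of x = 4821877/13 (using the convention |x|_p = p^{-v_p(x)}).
|4821877/13|_19 = 1/130321

Step 1 — compute v_19(x) by factoring powers of 19 out of the numerator and denominator: v_19(4821877/13) = 4. Step 2 — apply |x|_p = p^{-v_p(x)} = 19^{-4} = 1/130321.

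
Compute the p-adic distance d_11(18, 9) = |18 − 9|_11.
d_11(18, 9) = 1

Step 1 — x − y = 18 − 9 = 9. Step 2 — v_11(9) = 0 (factor: 9 = (11^0 · 9); the sign does not affect v_p). Step 3 — |x − y|_11 = 11^{0} = 1.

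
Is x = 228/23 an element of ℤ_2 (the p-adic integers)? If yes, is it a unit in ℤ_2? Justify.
x ∈ ℤ_2 but not a unit; v_2(x) = 2 > 0

ℤ_2 = {x ∈ ℚ_2 : v_2(x) ≥ 0} and ℤ_2^× = {x ∈ ℤ_2 : v_2(x) = 0}. Here v_2(228/23) = v_2(num) − v_2(den) = 2; compare against these criteria.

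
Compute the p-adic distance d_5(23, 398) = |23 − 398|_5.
d_5(23, 398) = 1/125

Step 1 — x − y = 23 − 398 = -375. Step 2 — v_5(-375) = 3 (factor: -375 = −(5^3 · 3); the sign does not affect v_p). Step 3 — |x − y|_5 = 5^{-3} = 1/125.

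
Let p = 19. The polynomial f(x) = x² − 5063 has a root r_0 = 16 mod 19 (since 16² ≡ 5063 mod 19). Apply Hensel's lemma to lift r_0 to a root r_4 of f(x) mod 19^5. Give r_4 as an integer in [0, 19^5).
r_4 = 1997410 (mod 2476099)

Hensel's recurrence: r_{i+1} = r_i − f(r_i)·(f′(r_i))^{-1} mod 19^{i+2}, with f′(x) = 2x. Iterate:
  r_0 = 16 (mod 19)
  r_1 = 358 (mod 361)
  r_2 = 1441 (mod 6859)
  r_3 = 42595 (mod 130321)
  r_4 = 1997410 (mod 2476099)
Final: r_4 = 1997410, and one checks f(r_4) ≡ 0 mod 19^5.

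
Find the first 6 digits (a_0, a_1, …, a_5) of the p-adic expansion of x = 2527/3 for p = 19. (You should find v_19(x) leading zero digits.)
(a_0, …, a_5) = (0, 0, 15, 12, 12, 12)

v_19(2527/3) = 2, so a_0 = ... = a_1 = 0. Factor out: x = 19^2 · u with u = 7/3 a unit in ℤ_19. Expand u iteratively via a_{v+i} = u_i mod 19, u_{i+1} = (u_i − a_{v+i})/19:
  u_0 = 7/3;  a_2 = 15;  u_1 = (u_0 − 15)/19 = -2/3
  u_1 = -2/3;  a_3 = 12;  u_2 = (u_1 − 12)/19 = -2/3
  u_2 = -2/3;  a_4 = 12;  u_3 = (u_2 − 12)/19 = -2/3
  u_3 = -2/3;  a_5 = 12;  u_4 = (u_3 − 12)/19 = -2/3
Digits: (0, 0, 15, 12, 12, 12).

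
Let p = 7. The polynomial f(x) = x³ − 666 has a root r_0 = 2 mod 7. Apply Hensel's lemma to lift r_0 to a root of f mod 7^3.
r_2 = 16 (mod 343)

Hensel: r_{i+1} = r_i − f(r_i)/f′(r_i) mod 7^{i+2}, where f′(x) = 3x². Iterate:
  r_0 = 2 (mod 7)
  r_1 = 16 (mod 49)
  r_2 = 16 (mod 343)
Final: r = 16 with f(r) ≡ 0 mod 7^3.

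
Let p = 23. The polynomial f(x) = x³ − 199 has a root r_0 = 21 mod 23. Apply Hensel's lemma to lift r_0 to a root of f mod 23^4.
r_3 = 173924 (mod 279841)

Hensel: r_{i+1} = r_i − f(r_i)/f′(r_i) mod 23^{i+2}, where f′(x) = 3x². Iterate:
  r_0 = 21 (mod 23)
  r_1 = 412 (mod 529)
  r_2 = 3586 (mod 12167)
  r_3 = 173924 (mod 279841)
Final: r = 173924 with f(r) ≡ 0 mod 23^4.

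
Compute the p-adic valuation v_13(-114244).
v_13(-114244) = 4

v_13(n) is the largest exponent k such that 13^k divides n. Factor out: -114244 = -13^4 · 4. (Sign doesn't affect v_p.) So v_13(-114244) = 4.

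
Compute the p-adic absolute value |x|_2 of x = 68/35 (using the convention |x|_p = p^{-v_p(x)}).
|68/35|_2 = 1/4

Step 1 — compute v_2(x) by factoring powers of 2 out of the numerator and denominator: v_2(68/35) = 2. Step 2 — apply |x|_p = p^{-v_p(x)} = 2^{-2} = 1/4.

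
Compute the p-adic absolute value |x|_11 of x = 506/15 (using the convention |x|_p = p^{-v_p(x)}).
|506/15|_11 = 1/11

Step 1 — compute v_11(x) by factoring powers of 11 out of the numerator and denominator: v_11(506/15) = 1. Step 2 — apply |x|_p = p^{-v_p(x)} = 11^{-1} = 1/11.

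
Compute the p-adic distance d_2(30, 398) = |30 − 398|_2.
d_2(30, 398) = 1/16

Step 1 — x − y = 30 − 398 = -368. Step 2 — v_2(-368) = 4 (factor: -368 = −(2^4 · 23); the sign does not affect v_p). Step 3 — |x − y|_2 = 2^{-4} = 1/16.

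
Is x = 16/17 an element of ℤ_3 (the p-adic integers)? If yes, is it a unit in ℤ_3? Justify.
x ∈ ℤ_3^× (unit); v_3(x) = 0

ℤ_3 = {x ∈ ℚ_3 : v_3(x) ≥ 0} and ℤ_3^× = {x ∈ ℤ_3 : v_3(x) = 0}. Here v_3(16/17) = v_3(num) − v_3(den) = 0; compare against these criteria.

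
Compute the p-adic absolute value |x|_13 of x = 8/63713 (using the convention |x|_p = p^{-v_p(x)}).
|8/63713|_13 = 2197

Step 1 — compute v_13(x) by factoring powers of 13 out of the numerator and denominator: v_13(8/63713) = -3. Step 2 — apply |x|_p = p^{-v_p(x)} = 13^{3} = 2197.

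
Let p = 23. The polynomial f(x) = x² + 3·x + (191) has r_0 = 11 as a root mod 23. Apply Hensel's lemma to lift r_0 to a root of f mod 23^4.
r_3 = 219638 (mod 279841)

Hensel: r_{i+1} = r_i − f(r_i)·(f′(r_i))^{-1} mod 23^{i+2}, f′(x) = 2x + 3. Iterate:
  r_0 = 11 (mod 23)
  r_1 = 103 (mod 529)
  r_2 = 632 (mod 12167)
  r_3 = 219638 (mod 279841)
Final: r = 219638 satisfies f(r) ≡ 0 mod 23^4.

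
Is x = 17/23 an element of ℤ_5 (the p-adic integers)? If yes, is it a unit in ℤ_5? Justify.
x ∈ ℤ_5^× (unit); v_5(x) = 0

ℤ_5 = {x ∈ ℚ_5 : v_5(x) ≥ 0} and ℤ_5^× = {x ∈ ℤ_5 : v_5(x) = 0}. Here v_5(17/23) = v_5(num) − v_5(den) = 0; compare against these criteria.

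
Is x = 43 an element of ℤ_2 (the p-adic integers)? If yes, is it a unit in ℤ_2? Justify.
x ∈ ℤ_2^× (unit); v_2(x) = 0

ℤ_2 = {x ∈ ℚ_2 : v_2(x) ≥ 0} and ℤ_2^× = {x ∈ ℤ_2 : v_2(x) = 0}. Here v_2(43) = v_2(num) − v_2(den) = 0; compare against these criteria.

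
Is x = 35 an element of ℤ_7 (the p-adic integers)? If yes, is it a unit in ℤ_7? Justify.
x ∈ ℤ_7 but not a unit; v_7(x) = 1 > 0

ℤ_7 = {x ∈ ℚ_7 : v_7(x) ≥ 0} and ℤ_7^× = {x ∈ ℤ_7 : v_7(x) = 0}. Here v_7(35) = v_7(num) − v_7(den) = 1; compare against these criteria.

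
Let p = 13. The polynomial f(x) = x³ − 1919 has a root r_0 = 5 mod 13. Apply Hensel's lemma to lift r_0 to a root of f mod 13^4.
r_3 = 7688 (mod 28561)

Hensel: r_{i+1} = r_i − f(r_i)/f′(r_i) mod 13^{i+2}, where f′(x) = 3x². Iterate:
  r_0 = 5 (mod 13)
  r_1 = 83 (mod 169)
  r_2 = 1097 (mod 2197)
  r_3 = 7688 (mod 28561)
Final: r = 7688 with f(r) ≡ 0 mod 13^4.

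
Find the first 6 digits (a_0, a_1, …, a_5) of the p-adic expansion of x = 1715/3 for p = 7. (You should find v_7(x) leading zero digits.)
(a_0, …, a_5) = (0, 0, 0, 4, 2, 2)

v_7(1715/3) = 3, so a_0 = ... = a_2 = 0. Factor out: x = 7^3 · u with u = 5/3 a unit in ℤ_7. Expand u iteratively via a_{v+i} = u_i mod 7, u_{i+1} = (u_i − a_{v+i})/7:
  u_0 = 5/3;  a_3 = 4;  u_1 = (u_0 − 4)/7 = -1/3
  u_1 = -1/3;  a_4 = 2;  u_2 = (u_1 − 2)/7 = -1/3
  u_2 = -1/3;  a_5 = 2;  u_3 = (u_2 − 2)/7 = -1/3
Digits: (0, 0, 0, 4, 2, 2).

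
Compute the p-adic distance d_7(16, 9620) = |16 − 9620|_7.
d_7(16, 9620) = 1/2401

Step 1 — x − y = 16 − 9620 = -9604. Step 2 — v_7(-9604) = 4 (factor: -9604 = −(7^4 · 4); the sign does not affect v_p). Step 3 — |x − y|_7 = 7^{-4} = 1/2401.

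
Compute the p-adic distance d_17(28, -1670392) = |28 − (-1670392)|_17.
d_17(28, -1670392) = 1/83521

Step 1 — x − y = 28 − (-1670392) = 1670420. Step 2 — v_17(1670420) = 4 (factor: 1670420 = (17^4 · 20); the sign does not affect v_p). Step 3 — |x − y|_17 = 17^{-4} = 1/83521.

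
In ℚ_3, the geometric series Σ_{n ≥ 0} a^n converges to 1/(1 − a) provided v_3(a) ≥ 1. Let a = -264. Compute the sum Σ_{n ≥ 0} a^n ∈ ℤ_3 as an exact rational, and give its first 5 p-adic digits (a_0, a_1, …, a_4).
Σ a^n = 1/(1 − a) = 1/265;  first 5 digits = (1, 2, 1, 2, 2)

v_3(a) = 1 ≥ 1, so the series converges in ℤ_3 to 1/(1 − a) = 1/(1 − (-264)) = 1/265. Expand this rational in ℤ_3: compute digits iteratively via d_i = x_i mod 3, x_{i+1} = (x_i − d_i)/3. The first 5 digits are (1, 2, 1, 2, 2).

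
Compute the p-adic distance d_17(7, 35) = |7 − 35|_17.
d_17(7, 35) = 1

Step 1 — x − y = 7 − 35 = -28. Step 2 — v_17(-28) = 0 (factor: -28 = −(17^0 · 28); the sign does not affect v_p). Step 3 — |x − y|_17 = 17^{0} = 1.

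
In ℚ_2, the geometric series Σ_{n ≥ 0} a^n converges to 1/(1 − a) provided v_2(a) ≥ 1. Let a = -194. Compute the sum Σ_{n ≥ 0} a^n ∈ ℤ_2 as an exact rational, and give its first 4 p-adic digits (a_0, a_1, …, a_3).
Σ a^n = 1/(1 − a) = 1/195;  first 4 digits = (1, 1, 0, 1)

v_2(a) = 1 ≥ 1, so the series converges in ℤ_2 to 1/(1 − a) = 1/(1 − (-194)) = 1/195. Expand this rational in ℤ_2: compute digits iteratively via d_i = x_i mod 2, x_{i+1} = (x_i − d_i)/2. The first 4 digits are (1, 1, 0, 1).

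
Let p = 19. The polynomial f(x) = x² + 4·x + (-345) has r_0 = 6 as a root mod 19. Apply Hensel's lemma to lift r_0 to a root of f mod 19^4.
r_3 = 38899 (mod 130321)

Hensel: r_{i+1} = r_i − f(r_i)·(f′(r_i))^{-1} mod 19^{i+2}, f′(x) = 2x + 4. Iterate:
  r_0 = 6 (mod 19)
  r_1 = 272 (mod 361)
  r_2 = 4604 (mod 6859)
  r_3 = 38899 (mod 130321)
Final: r = 38899 satisfies f(r) ≡ 0 mod 19^4.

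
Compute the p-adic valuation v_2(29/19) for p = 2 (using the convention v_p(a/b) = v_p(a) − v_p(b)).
v_2(29/19) = 0

Factor powers of 2 from the numerator and denominator of the reduced fraction: 29 = 2^0 · 29 and 19 = 2^0 · 19. Apply v_p(a/b) = v_p(a) − v_p(b): v_2(29/19) = 0 − 0 = 0.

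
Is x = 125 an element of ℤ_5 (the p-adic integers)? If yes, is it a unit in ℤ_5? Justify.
x ∈ ℤ_5 but not a unit; v_5(x) = 3 > 0

ℤ_5 = {x ∈ ℚ_5 : v_5(x) ≥ 0} and ℤ_5^× = {x ∈ ℤ_5 : v_5(x) = 0}. Here v_5(125) = v_5(num) − v_5(den) = 3; compare against these criteria.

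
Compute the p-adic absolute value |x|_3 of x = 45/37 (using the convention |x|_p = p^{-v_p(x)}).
|45/37|_3 = 1/9

Step 1 — compute v_3(x) by factoring powers of 3 out of the numerator and denominator: v_3(45/37) = 2. Step 2 — apply |x|_p = p^{-v_p(x)} = 3^{-2} = 1/9.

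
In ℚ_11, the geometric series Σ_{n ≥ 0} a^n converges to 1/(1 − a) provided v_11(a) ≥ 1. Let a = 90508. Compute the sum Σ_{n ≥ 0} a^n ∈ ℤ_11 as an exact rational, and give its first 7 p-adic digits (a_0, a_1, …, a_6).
Σ a^n = 1/(1 − a) = -1/90507;  first 7 digits = (1, 0, 0, 2, 6, 0, 4)

v_11(a) = 3 ≥ 1, so the series converges in ℤ_11 to 1/(1 − a) = 1/(1 − 90508) = -1/90507. Expand this rational in ℤ_11: compute digits iteratively via d_i = x_i mod 11, x_{i+1} = (x_i − d_i)/11. The first 7 digits are (1, 0, 0, 2, 6, 0, 4).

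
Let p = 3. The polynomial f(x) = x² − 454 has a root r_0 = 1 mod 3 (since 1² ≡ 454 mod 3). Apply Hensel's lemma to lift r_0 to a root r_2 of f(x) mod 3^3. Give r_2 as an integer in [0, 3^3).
r_2 = 7 (mod 27)

Hensel's recurrence: r_{i+1} = r_i − f(r_i)·(f′(r_i))^{-1} mod 3^{i+2}, with f′(x) = 2x. Iterate:
  r_0 = 1 (mod 3)
  r_1 = 7 (mod 9)
  r_2 = 7 (mod 27)
Final: r_2 = 7, and one checks f(r_2) ≡ 0 mod 3^3.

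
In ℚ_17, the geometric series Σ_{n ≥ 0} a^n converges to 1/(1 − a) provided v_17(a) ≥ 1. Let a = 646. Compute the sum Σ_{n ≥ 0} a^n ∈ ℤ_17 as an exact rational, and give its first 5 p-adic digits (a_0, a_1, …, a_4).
Σ a^n = 1/(1 − a) = -1/645;  first 5 digits = (1, 4, 1, 13, 3)

v_17(a) = 1 ≥ 1, so the series converges in ℤ_17 to 1/(1 − a) = 1/(1 − 646) = -1/645. Expand this rational in ℤ_17: compute digits iteratively via d_i = x_i mod 17, x_{i+1} = (x_i − d_i)/17. The first 5 digits are (1, 4, 1, 13, 3).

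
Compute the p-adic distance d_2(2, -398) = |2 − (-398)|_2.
d_2(2, -398) = 1/16

Step 1 — x − y = 2 − (-398) = 400. Step 2 — v_2(400) = 4 (factor: 400 = (2^4 · 25); the sign does not affect v_p). Step 3 — |x − y|_2 = 2^{-4} = 1/16.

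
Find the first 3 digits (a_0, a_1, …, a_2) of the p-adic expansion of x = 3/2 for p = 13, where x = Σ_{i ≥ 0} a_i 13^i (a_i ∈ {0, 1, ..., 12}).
(a_0, …, a_2) = (8, 6, 6)

v_13(3/2) = 0 (numerator and denominator both coprime to 13), so x ∈ ℤ_13^×. Compute digits iteratively via a_i = x_i mod 13, x_{i+1} = (x_i − a_i)/13, with x_0 = x:
  x_0 = 3/2;  a_0 = 8;  x_1 = (x_0 − 8)/13 = -1/2
  x_1 = -1/2;  a_1 = 6;  x_2 = (x_1 − 6)/13 = -1/2
  x_2 = -1/2;  a_2 = 6;  x_3 = (x_2 − 6)/13 = -1/2
Digits: (8, 6, 6).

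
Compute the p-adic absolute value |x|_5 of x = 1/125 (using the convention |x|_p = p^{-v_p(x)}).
|1/125|_5 = 125

Step 1 — compute v_5(x) by factoring powers of 5 out of the numerator and denominator: v_5(1/125) = -3. Step 2 — apply |x|_p = p^{-v_p(x)} = 5^{3} = 125.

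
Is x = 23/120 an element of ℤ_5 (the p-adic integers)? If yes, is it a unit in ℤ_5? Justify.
x ∉ ℤ_5 (v_5(x) = -1 < 0)

ℤ_5 = {x ∈ ℚ_5 : v_5(x) ≥ 0} and ℤ_5^× = {x ∈ ℤ_5 : v_5(x) = 0}. Here v_5(23/120) = v_5(num) − v_5(den) = -1; compare against these criteria.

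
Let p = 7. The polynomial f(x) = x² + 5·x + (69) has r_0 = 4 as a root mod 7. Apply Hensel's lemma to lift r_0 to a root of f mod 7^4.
r_3 = 2314 (mod 2401)

Hensel: r_{i+1} = r_i − f(r_i)·(f′(r_i))^{-1} mod 7^{i+2}, f′(x) = 2x + 5. Iterate:
  r_0 = 4 (mod 7)
  r_1 = 11 (mod 49)
  r_2 = 256 (mod 343)
  r_3 = 2314 (mod 2401)
Final: r = 2314 satisfies f(r) ≡ 0 mod 7^4.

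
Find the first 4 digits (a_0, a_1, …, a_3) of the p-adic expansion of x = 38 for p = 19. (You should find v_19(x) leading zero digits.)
(a_0, …, a_3) = (0, 2, 0, 0)

v_19(38) = 1, so a_0 = ... = a_0 = 0. Factor out: x = 19^1 · u with u = 2 a unit in ℤ_19. Expand u iteratively via a_{v+i} = u_i mod 19, u_{i+1} = (u_i − a_{v+i})/19:
  u_0 = 2;  a_1 = 2;  u_1 = (u_0 − 2)/19 = 0
  u_1 = 0;  a_2 = 0;  u_2 = (u_1 − 0)/19 = 0
  u_2 = 0;  a_3 = 0;  u_3 = (u_2 − 0)/19 = 0
Digits: (0, 2, 0, 0).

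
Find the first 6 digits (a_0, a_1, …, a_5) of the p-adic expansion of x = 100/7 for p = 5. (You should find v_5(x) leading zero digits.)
(a_0, …, a_5) = (0, 0, 2, 4, 2, 3)

v_5(100/7) = 2, so a_0 = ... = a_1 = 0. Factor out: x = 5^2 · u with u = 4/7 a unit in ℤ_5. Expand u iteratively via a_{v+i} = u_i mod 5, u_{i+1} = (u_i − a_{v+i})/5:
  u_0 = 4/7;  a_2 = 2;  u_1 = (u_0 − 2)/5 = -2/7
  u_1 = -2/7;  a_3 = 4;  u_2 = (u_1 − 4)/5 = -6/7
  u_2 = -6/7;  a_4 = 2;  u_3 = (u_2 − 2)/5 = -4/7
  u_3 = -4/7;  a_5 = 3;  u_4 = (u_3 − 3)/5 = -5/7
Digits: (0, 0, 2, 4, 2, 3).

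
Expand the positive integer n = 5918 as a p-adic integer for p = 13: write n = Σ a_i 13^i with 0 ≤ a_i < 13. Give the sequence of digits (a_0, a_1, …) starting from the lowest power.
(a_0, a_1, …) = (3, 0, 9, 2)

Repeated division by 13 gives the digits low-to-high: 5918 = 3 + 9·13^2 + 2·13^3. Digit sequence: (3, 0, 9, 2).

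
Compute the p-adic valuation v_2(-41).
v_2(-41) = 0

v_2(n) is the largest exponent k such that 2^k divides n. Factor out: -41 = -2^0 · 41. (Sign doesn't affect v_p.) So v_2(-41) = 0.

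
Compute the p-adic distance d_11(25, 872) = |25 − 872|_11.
d_11(25, 872) = 1/121

Step 1 — x − y = 25 − 872 = -847. Step 2 — v_11(-847) = 2 (factor: -847 = −(11^2 · 7); the sign does not affect v_p). Step 3 — |x − y|_11 = 11^{-2} = 1/121.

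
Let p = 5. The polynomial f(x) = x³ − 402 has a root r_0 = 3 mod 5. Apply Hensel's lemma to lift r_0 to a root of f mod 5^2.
r_1 = 3 (mod 25)

Hensel: r_{i+1} = r_i − f(r_i)/f′(r_i) mod 5^{i+2}, where f′(x) = 3x². Iterate:
  r_0 = 3 (mod 5)
  r_1 = 3 (mod 25)
Final: r = 3 with f(r) ≡ 0 mod 5^2.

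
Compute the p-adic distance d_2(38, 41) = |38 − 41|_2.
d_2(38, 41) = 1

Step 1 — x − y = 38 − 41 = -3. Step 2 — v_2(-3) = 0 (factor: -3 = −(2^0 · 3); the sign does not affect v_p). Step 3 — |x − y|_2 = 2^{0} = 1.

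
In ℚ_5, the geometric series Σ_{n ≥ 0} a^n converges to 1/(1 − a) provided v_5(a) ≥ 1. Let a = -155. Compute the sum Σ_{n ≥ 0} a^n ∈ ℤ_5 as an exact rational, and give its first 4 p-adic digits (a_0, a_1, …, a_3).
Σ a^n = 1/(1 − a) = 1/156;  first 4 digits = (1, 4, 4, 4)

v_5(a) = 1 ≥ 1, so the series converges in ℤ_5 to 1/(1 − a) = 1/(1 − (-155)) = 1/156. Expand this rational in ℤ_5: compute digits iteratively via d_i = x_i mod 5, x_{i+1} = (x_i − d_i)/5. The first 4 digits are (1, 4, 4, 4).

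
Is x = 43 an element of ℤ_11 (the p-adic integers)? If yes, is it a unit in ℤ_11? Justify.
x ∈ ℤ_11^× (unit); v_11(x) = 0

ℤ_11 = {x ∈ ℚ_11 : v_11(x) ≥ 0} and ℤ_11^× = {x ∈ ℤ_11 : v_11(x) = 0}. Here v_11(43) = v_11(num) − v_11(den) = 0; compare against these criteria.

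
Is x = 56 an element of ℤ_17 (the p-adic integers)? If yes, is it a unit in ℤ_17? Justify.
x ∈ ℤ_17^× (unit); v_17(x) = 0

ℤ_17 = {x ∈ ℚ_17 : v_17(x) ≥ 0} and ℤ_17^× = {x ∈ ℤ_17 : v_17(x) = 0}. Here v_17(56) = v_17(num) − v_17(den) = 0; compare against these criteria.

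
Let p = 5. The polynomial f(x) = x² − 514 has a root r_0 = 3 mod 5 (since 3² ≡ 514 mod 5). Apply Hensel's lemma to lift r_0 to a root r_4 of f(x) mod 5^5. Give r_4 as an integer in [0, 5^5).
r_4 = 1833 (mod 3125)

Hensel's recurrence: r_{i+1} = r_i − f(r_i)·(f′(r_i))^{-1} mod 5^{i+2}, with f′(x) = 2x. Iterate:
  r_0 = 3 (mod 5)
  r_1 = 8 (mod 25)
  r_2 = 83 (mod 125)
  r_3 = 583 (mod 625)
  r_4 = 1833 (mod 3125)
Final: r_4 = 1833, and one checks f(r_4) ≡ 0 mod 5^5.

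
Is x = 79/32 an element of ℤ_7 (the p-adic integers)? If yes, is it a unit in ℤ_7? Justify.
x ∈ ℤ_7^× (unit); v_7(x) = 0

ℤ_7 = {x ∈ ℚ_7 : v_7(x) ≥ 0} and ℤ_7^× = {x ∈ ℤ_7 : v_7(x) = 0}. Here v_7(79/32) = v_7(num) − v_7(den) = 0; compare against these criteria.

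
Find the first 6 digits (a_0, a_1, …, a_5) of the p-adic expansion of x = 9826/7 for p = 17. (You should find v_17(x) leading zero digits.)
(a_0, …, a_5) = (0, 0, 0, 10, 14, 4)

v_17(9826/7) = 3, so a_0 = ... = a_2 = 0. Factor out: x = 17^3 · u with u = 2/7 a unit in ℤ_17. Expand u iteratively via a_{v+i} = u_i mod 17, u_{i+1} = (u_i − a_{v+i})/17:
  u_0 = 2/7;  a_3 = 10;  u_1 = (u_0 − 10)/17 = -4/7
  u_1 = -4/7;  a_4 = 14;  u_2 = (u_1 − 14)/17 = -6/7
  u_2 = -6/7;  a_5 = 4;  u_3 = (u_2 − 4)/17 = -2/7
Digits: (0, 0, 0, 10, 14, 4).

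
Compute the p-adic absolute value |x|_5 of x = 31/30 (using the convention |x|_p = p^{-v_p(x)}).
|31/30|_5 = 5

Step 1 — compute v_5(x) by factoring powers of 5 out of the numerator and denominator: v_5(31/30) = -1. Step 2 — apply |x|_p = p^{-v_p(x)} = 5^{1} = 5.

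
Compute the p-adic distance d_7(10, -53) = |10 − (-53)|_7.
d_7(10, -53) = 1/7

Step 1 — x − y = 10 − (-53) = 63. Step 2 — v_7(63) = 1 (factor: 63 = (7^1 · 9); the sign does not affect v_p). Step 3 — |x − y|_7 = 7^{-1} = 1/7.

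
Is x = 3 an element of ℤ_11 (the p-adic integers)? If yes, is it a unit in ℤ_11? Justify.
x ∈ ℤ_11^× (unit); v_11(x) = 0

ℤ_11 = {x ∈ ℚ_11 : v_11(x) ≥ 0} and ℤ_11^× = {x ∈ ℤ_11 : v_11(x) = 0}. Here v_11(3) = v_11(num) − v_11(den) = 0; compare against these criteria.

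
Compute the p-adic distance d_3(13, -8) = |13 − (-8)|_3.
d_3(13, -8) = 1/3

Step 1 — x − y = 13 − (-8) = 21. Step 2 — v_3(21) = 1 (factor: 21 = (3^1 · 7); the sign does not affect v_p). Step 3 — |x − y|_3 = 3^{-1} = 1/3.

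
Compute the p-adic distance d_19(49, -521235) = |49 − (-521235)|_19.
d_19(49, -521235) = 1/130321

Step 1 — x − y = 49 − (-521235) = 521284. Step 2 — v_19(521284) = 4 (factor: 521284 = (19^4 · 4); the sign does not affect v_p). Step 3 — |x − y|_19 = 19^{-4} = 1/130321.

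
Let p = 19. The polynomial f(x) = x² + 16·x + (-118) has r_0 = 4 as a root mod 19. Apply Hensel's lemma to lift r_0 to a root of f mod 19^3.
r_2 = 3044 (mod 6859)

Hensel: r_{i+1} = r_i − f(r_i)·(f′(r_i))^{-1} mod 19^{i+2}, f′(x) = 2x + 16. Iterate:
  r_0 = 4 (mod 19)
  r_1 = 156 (mod 361)
  r_2 = 3044 (mod 6859)
Final: r = 3044 satisfies f(r) ≡ 0 mod 19^3.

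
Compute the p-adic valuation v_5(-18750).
v_5(-18750) = 5

v_5(n) is the largest exponent k such that 5^k divides n. Factor out: -18750 = -5^5 · 6. (Sign doesn't affect v_p.) So v_5(-18750) = 5.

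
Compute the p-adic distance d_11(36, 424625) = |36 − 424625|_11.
d_11(36, 424625) = 1/14641

Step 1 — x − y = 36 − 424625 = -424589. Step 2 — v_11(-424589) = 4 (factor: -424589 = −(11^4 · 29); the sign does not affect v_p). Step 3 — |x − y|_11 = 11^{-4} = 1/14641.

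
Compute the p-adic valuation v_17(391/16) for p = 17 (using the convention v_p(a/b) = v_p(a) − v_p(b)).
v_17(391/16) = 1

Factor powers of 17 from the numerator and denominator of the reduced fraction: 391 = 17^1 · 23 and 16 = 17^0 · 16. Apply v_p(a/b) = v_p(a) − v_p(b): v_17(391/16) = 1 − 0 = 1.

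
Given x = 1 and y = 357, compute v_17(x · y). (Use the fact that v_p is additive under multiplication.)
v_17(357) = 1

v_p(x) = 0 (factor: 1 = 17^0 · 1); v_p(y) = 1 (factor: 357 = 17^1 · 21). Additivity: v_p(xy) = v_p(x) + v_p(y) = 0 + 1 = 1. (Direct check: xy = 357 = 17^1 · (21).)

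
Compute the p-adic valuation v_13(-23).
v_13(-23) = 0

v_13(n) is the largest exponent k such that 13^k divides n. Factor out: -23 = -13^0 · 23. (Sign doesn't affect v_p.) So v_13(-23) = 0.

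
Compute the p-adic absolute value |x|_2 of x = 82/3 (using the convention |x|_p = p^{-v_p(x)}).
|82/3|_2 = 1/2

Step 1 — compute v_2(x) by factoring powers of 2 out of the numerator and denominator: v_2(82/3) = 1. Step 2 — apply |x|_p = p^{-v_p(x)} = 2^{-1} = 1/2.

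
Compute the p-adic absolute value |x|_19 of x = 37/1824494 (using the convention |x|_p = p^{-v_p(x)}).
|37/1824494|_19 = 130321

Step 1 — compute v_19(x) by factoring powers of 19 out of the numerator and denominator: v_19(37/1824494) = -4. Step 2 — apply |x|_p = p^{-v_p(x)} = 19^{4} = 130321.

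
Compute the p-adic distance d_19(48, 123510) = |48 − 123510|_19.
d_19(48, 123510) = 1/6859

Step 1 — x − y = 48 − 123510 = -123462. Step 2 — v_19(-123462) = 3 (factor: -123462 = −(19^3 · 18); the sign does not affect v_p). Step 3 — |x − y|_19 = 19^{-3} = 1/6859.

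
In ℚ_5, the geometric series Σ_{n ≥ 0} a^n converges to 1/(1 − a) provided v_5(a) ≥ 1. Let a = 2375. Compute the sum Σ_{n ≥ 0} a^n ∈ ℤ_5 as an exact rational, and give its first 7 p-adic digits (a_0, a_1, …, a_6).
Σ a^n = 1/(1 − a) = -1/2374;  first 7 digits = (1, 0, 0, 4, 3, 0, 1)

v_5(a) = 3 ≥ 1, so the series converges in ℤ_5 to 1/(1 − a) = 1/(1 − 2375) = -1/2374. Expand this rational in ℤ_5: compute digits iteratively via d_i = x_i mod 5, x_{i+1} = (x_i − d_i)/5. The first 7 digits are (1, 0, 0, 4, 3, 0, 1).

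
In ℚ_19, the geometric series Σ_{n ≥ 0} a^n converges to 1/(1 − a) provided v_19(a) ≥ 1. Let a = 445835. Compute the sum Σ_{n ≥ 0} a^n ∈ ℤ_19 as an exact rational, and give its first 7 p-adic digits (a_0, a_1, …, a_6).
Σ a^n = 1/(1 − a) = -1/445834;  first 7 digits = (1, 0, 0, 8, 3, 0, 7)

v_19(a) = 3 ≥ 1, so the series converges in ℤ_19 to 1/(1 − a) = 1/(1 − 445835) = -1/445834. Expand this rational in ℤ_19: compute digits iteratively via d_i = x_i mod 19, x_{i+1} = (x_i − d_i)/19. The first 7 digits are (1, 0, 0, 8, 3, 0, 7).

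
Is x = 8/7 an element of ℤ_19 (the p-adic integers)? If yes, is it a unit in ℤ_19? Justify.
x ∈ ℤ_19^× (unit); v_19(x) = 0

ℤ_19 = {x ∈ ℚ_19 : v_19(x) ≥ 0} and ℤ_19^× = {x ∈ ℤ_19 : v_19(x) = 0}. Here v_19(8/7) = v_19(num) − v_19(den) = 0; compare against these criteria.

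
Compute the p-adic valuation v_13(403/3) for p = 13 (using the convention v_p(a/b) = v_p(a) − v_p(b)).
v_13(403/3) = 1

Factor powers of 13 from the numerator and denominator of the reduced fraction: 403 = 13^1 · 31 and 3 = 13^0 · 3. Apply v_p(a/b) = v_p(a) − v_p(b): v_13(403/3) = 1 − 0 = 1.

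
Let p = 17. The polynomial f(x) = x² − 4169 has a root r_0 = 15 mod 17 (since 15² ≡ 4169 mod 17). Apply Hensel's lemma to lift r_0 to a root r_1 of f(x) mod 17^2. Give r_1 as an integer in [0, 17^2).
r_1 = 185 (mod 289)

Hensel's recurrence: r_{i+1} = r_i − f(r_i)·(f′(r_i))^{-1} mod 17^{i+2}, with f′(x) = 2x. Iterate:
  r_0 = 15 (mod 17)
  r_1 = 185 (mod 289)
Final: r_1 = 185, and one checks f(r_1) ≡ 0 mod 17^2.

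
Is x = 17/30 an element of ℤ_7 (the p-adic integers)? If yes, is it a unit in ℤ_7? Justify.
x ∈ ℤ_7^× (unit); v_7(x) = 0

ℤ_7 = {x ∈ ℚ_7 : v_7(x) ≥ 0} and ℤ_7^× = {x ∈ ℤ_7 : v_7(x) = 0}. Here v_7(17/30) = v_7(num) − v_7(den) = 0; compare against these criteria.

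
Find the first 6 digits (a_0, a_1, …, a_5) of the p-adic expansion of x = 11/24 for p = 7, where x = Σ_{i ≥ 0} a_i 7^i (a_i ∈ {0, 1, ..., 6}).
(a_0, …, a_5) = (6, 3, 5, 3, 5, 3)

v_7(11/24) = 0 (numerator and denominator both coprime to 7), so x ∈ ℤ_7^×. Compute digits iteratively via a_i = x_i mod 7, x_{i+1} = (x_i − a_i)/7, with x_0 = x:
  x_0 = 11/24;  a_0 = 6;  x_1 = (x_0 − 6)/7 = -19/24
  x_1 = -19/24;  a_1 = 3;  x_2 = (x_1 − 3)/7 = -13/24
  x_2 = -13/24;  a_2 = 5;  x_3 = (x_2 − 5)/7 = -19/24
  x_3 = -19/24;  a_3 = 3;  x_4 = (x_3 − 3)/7 = -13/24
  x_4 = -13/24;  a_4 = 5;  x_5 = (x_4 − 5)/7 = -19/24
  x_5 = -19/24;  a_5 = 3;  x_6 = (x_5 − 3)/7 = -13/24
Digits: (6, 3, 5, 3, 5, 3).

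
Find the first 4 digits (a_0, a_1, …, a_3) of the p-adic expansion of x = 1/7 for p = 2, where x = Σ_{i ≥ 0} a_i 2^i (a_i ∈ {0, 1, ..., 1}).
(a_0, …, a_3) = (1, 1, 1, 0)

v_2(1/7) = 0 (numerator and denominator both coprime to 2), so x ∈ ℤ_2^×. Compute digits iteratively via a_i = x_i mod 2, x_{i+1} = (x_i − a_i)/2, with x_0 = x:
  x_0 = 1/7;  a_0 = 1;  x_1 = (x_0 − 1)/2 = -3/7
  x_1 = -3/7;  a_1 = 1;  x_2 = (x_1 − 1)/2 = -5/7
  x_2 = -5/7;  a_2 = 1;  x_3 = (x_2 − 1)/2 = -6/7
  x_3 = -6/7;  a_3 = 0;  x_4 = (x_3 − 0)/2 = -3/7
Digits: (1, 1, 1, 0).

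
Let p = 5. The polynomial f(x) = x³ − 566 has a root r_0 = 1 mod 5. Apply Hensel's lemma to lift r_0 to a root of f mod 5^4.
r_3 = 206 (mod 625)

Hensel: r_{i+1} = r_i − f(r_i)/f′(r_i) mod 5^{i+2}, where f′(x) = 3x². Iterate:
  r_0 = 1 (mod 5)
  r_1 = 6 (mod 25)
  r_2 = 81 (mod 125)
  r_3 = 206 (mod 625)
Final: r = 206 with f(r) ≡ 0 mod 5^4.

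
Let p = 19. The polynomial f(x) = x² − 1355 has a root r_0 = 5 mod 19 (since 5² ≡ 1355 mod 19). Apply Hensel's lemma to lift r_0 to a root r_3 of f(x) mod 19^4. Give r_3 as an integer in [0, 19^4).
r_3 = 40209 (mod 130321)

Hensel's recurrence: r_{i+1} = r_i − f(r_i)·(f′(r_i))^{-1} mod 19^{i+2}, with f′(x) = 2x. Iterate:
  r_0 = 5 (mod 19)
  r_1 = 138 (mod 361)
  r_2 = 5914 (mod 6859)
  r_3 = 40209 (mod 130321)
Final: r_3 = 40209, and one checks f(r_3) ≡ 0 mod 19^4.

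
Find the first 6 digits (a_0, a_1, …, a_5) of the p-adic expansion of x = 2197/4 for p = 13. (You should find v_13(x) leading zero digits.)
(a_0, …, a_5) = (0, 0, 0, 10, 9, 9)

v_13(2197/4) = 3, so a_0 = ... = a_2 = 0. Factor out: x = 13^3 · u with u = 1/4 a unit in ℤ_13. Expand u iteratively via a_{v+i} = u_i mod 13, u_{i+1} = (u_i − a_{v+i})/13:
  u_0 = 1/4;  a_3 = 10;  u_1 = (u_0 − 10)/13 = -3/4
  u_1 = -3/4;  a_4 = 9;  u_2 = (u_1 − 9)/13 = -3/4
  u_2 = -3/4;  a_5 = 9;  u_3 = (u_2 − 9)/13 = -3/4
Digits: (0, 0, 0, 10, 9, 9).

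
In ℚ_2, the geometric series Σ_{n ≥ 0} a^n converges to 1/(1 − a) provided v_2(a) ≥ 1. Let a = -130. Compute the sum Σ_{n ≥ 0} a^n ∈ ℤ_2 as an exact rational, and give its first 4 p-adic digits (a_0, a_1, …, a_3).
Σ a^n = 1/(1 − a) = 1/131;  first 4 digits = (1, 1, 0, 1)

v_2(a) = 1 ≥ 1, so the series converges in ℤ_2 to 1/(1 − a) = 1/(1 − (-130)) = 1/131. Expand this rational in ℤ_2: compute digits iteratively via d_i = x_i mod 2, x_{i+1} = (x_i − d_i)/2. The first 4 digits are (1, 1, 0, 1).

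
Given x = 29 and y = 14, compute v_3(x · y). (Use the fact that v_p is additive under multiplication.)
v_3(406) = 0

v_p(x) = 0 (factor: 29 = 3^0 · 29); v_p(y) = 0 (factor: 14 = 3^0 · 14). Additivity: v_p(xy) = v_p(x) + v_p(y) = 0 + 0 = 0. (Direct check: xy = 406 = 3^0 · (406).)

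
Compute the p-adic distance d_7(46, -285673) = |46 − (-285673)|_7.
d_7(46, -285673) = 1/16807

Step 1 — x − y = 46 − (-285673) = 285719. Step 2 — v_7(285719) = 5 (factor: 285719 = (7^5 · 17); the sign does not affect v_p). Step 3 — |x − y|_7 = 7^{-5} = 1/16807.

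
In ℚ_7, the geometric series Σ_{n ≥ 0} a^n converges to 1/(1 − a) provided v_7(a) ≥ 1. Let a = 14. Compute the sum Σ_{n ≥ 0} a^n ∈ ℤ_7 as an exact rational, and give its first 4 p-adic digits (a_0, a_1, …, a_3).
Σ a^n = 1/(1 − a) = -1/13;  first 4 digits = (1, 2, 4, 1)

v_7(a) = 1 ≥ 1, so the series converges in ℤ_7 to 1/(1 − a) = 1/(1 − 14) = -1/13. Expand this rational in ℤ_7: compute digits iteratively via d_i = x_i mod 7, x_{i+1} = (x_i − d_i)/7. The first 4 digits are (1, 2, 4, 1).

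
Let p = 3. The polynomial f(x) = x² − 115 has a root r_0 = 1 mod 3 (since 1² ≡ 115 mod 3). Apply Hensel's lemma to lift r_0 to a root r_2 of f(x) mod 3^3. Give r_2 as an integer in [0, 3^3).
r_2 = 13 (mod 27)

Hensel's recurrence: r_{i+1} = r_i − f(r_i)·(f′(r_i))^{-1} mod 3^{i+2}, with f′(x) = 2x. Iterate:
  r_0 = 1 (mod 3)
  r_1 = 4 (mod 9)
  r_2 = 13 (mod 27)
Final: r_2 = 13, and one checks f(r_2) ≡ 0 mod 3^3.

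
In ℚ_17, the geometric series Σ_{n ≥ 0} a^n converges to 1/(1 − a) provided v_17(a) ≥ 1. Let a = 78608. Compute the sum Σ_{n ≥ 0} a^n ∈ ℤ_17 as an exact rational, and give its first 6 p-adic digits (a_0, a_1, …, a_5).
Σ a^n = 1/(1 − a) = -1/78607;  first 6 digits = (1, 0, 0, 16, 0, 0)

v_17(a) = 3 ≥ 1, so the series converges in ℤ_17 to 1/(1 − a) = 1/(1 − 78608) = -1/78607. Expand this rational in ℤ_17: compute digits iteratively via d_i = x_i mod 17, x_{i+1} = (x_i − d_i)/17. The first 6 digits are (1, 0, 0, 16, 0, 0).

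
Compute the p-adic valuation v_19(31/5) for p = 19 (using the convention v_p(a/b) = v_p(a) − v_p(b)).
v_19(31/5) = 0

Factor powers of 19 from the numerator and denominator of the reduced fraction: 31 = 19^0 · 31 and 5 = 19^0 · 5. Apply v_p(a/b) = v_p(a) − v_p(b): v_19(31/5) = 0 − 0 = 0.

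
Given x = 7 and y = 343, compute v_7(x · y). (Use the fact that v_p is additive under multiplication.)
v_7(2401) = 4

v_p(x) = 1 (factor: 7 = 7^1 · 1); v_p(y) = 3 (factor: 343 = 7^3 · 1). Additivity: v_p(xy) = v_p(x) + v_p(y) = 1 + 3 = 4. (Direct check: xy = 2401 = 7^4 · (1).)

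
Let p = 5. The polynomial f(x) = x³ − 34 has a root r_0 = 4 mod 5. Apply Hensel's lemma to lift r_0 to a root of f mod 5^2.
r_1 = 19 (mod 25)

Hensel: r_{i+1} = r_i − f(r_i)/f′(r_i) mod 5^{i+2}, where f′(x) = 3x². Iterate:
  r_0 = 4 (mod 5)
  r_1 = 19 (mod 25)
Final: r = 19 with f(r) ≡ 0 mod 5^2.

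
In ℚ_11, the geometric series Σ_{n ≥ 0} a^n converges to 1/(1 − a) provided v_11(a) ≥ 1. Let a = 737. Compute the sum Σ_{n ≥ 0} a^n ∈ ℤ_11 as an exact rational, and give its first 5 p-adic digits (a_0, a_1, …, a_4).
Σ a^n = 1/(1 − a) = -1/736;  first 5 digits = (1, 1, 7, 2, 1)

v_11(a) = 1 ≥ 1, so the series converges in ℤ_11 to 1/(1 − a) = 1/(1 − 737) = -1/736. Expand this rational in ℤ_11: compute digits iteratively via d_i = x_i mod 11, x_{i+1} = (x_i − d_i)/11. The first 5 digits are (1, 1, 7, 2, 1).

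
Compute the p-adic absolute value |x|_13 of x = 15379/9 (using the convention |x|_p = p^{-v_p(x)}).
|15379/9|_13 = 1/2197

Step 1 — compute v_13(x) by factoring powers of 13 out of the numerator and denominator: v_13(15379/9) = 3. Step 2 — apply |x|_p = p^{-v_p(x)} = 13^{-3} = 1/2197.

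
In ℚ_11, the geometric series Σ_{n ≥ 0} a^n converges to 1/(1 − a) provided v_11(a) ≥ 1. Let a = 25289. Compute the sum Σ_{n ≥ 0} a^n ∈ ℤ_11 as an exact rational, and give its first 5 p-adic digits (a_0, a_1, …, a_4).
Σ a^n = 1/(1 − a) = -1/25288;  first 5 digits = (1, 0, 0, 8, 1)

v_11(a) = 3 ≥ 1, so the series converges in ℤ_11 to 1/(1 − a) = 1/(1 − 25289) = -1/25288. Expand this rational in ℤ_11: compute digits iteratively via d_i = x_i mod 11, x_{i+1} = (x_i − d_i)/11. The first 5 digits are (1, 0, 0, 8, 1).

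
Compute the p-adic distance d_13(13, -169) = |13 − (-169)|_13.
d_13(13, -169) = 1/13

Step 1 — x − y = 13 − (-169) = 182. Step 2 — v_13(182) = 1 (factor: 182 = (13^1 · 14); the sign does not affect v_p). Step 3 — |x − y|_13 = 13^{-1} = 1/13.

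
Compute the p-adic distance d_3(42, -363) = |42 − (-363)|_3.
d_3(42, -363) = 1/81

Step 1 — x − y = 42 − (-363) = 405. Step 2 — v_3(405) = 4 (factor: 405 = (3^4 · 5); the sign does not affect v_p). Step 3 — |x − y|_3 = 3^{-4} = 1/81.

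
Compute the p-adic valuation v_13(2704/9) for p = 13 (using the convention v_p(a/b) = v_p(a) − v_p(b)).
v_13(2704/9) = 2

Factor powers of 13 from the numerator and denominator of the reduced fraction: 2704 = 13^2 · 16 and 9 = 13^0 · 9. Apply v_p(a/b) = v_p(a) − v_p(b): v_13(2704/9) = 2 − 0 = 2.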